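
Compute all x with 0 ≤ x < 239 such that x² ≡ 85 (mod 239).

Since 239 ≡ 3 (mod 4), a square root of 85 is 85^((239+1)/4) = 85^60 mod 239.
Repeated squaring: 85^2≡55, 85^4≡157, 85^8≡32, 85^16≡68, 85^32≡83 (mod 239).
85^60 = 85^(32+16+8+4) ≡ 18 (mod 239).
Check: 18² = 324 ≡ 85 (mod 239). The two roots are 18 and 221.

18, 221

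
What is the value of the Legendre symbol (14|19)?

-1

Euler's criterion: (14/19) ≡ 14^9 (mod 19).
14^2 ≡ 6 (mod 19)
14^4 ≡ 17 (mod 19)
14^8 ≡ 4 (mod 19)
14^9 = 14^(8+1) ≡ 18 (mod 19).
Result is 18 ≡ −1, so (14/19) = −1.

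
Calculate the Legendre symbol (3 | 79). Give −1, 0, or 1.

Reciprocity: 3 ≡ 3 and 79 ≡ 3 (mod 4), so (3/79) = −(79/3).
Reduce top mod 3: now compute (1/3).
Reached (1/3) = 1. Collecting the sign flips along the way, the symbol is -1.

-1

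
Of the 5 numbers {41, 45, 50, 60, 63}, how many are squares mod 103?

4

(41/103) = +1 → QR.
(45/103) = -1 → non-residue.
(50/103) = +1 → QR.
(60/103) = +1 → QR.
(63/103) = +1 → QR.
Total quadratic residues among the 5: 4.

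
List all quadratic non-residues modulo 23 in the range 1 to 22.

5,7,10,11,14,15,17,19,20,21,22

Square k = 1,…,11 (k and 23−k give the same square):
1²=1, 2²=4, 3²=9, 4²=16, 5²≡2, 6²≡13, 7²≡3, 8²≡18, 9²≡12, 10²≡8, 11²≡6 (mod 23).
The residues are {1, 2, 3, 4, 6, 8, 9, 12, 13, 16, 18}; the non-residues are the remaining 11 nonzero classes.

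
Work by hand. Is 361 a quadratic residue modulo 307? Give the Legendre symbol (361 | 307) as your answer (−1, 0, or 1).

1

First reduce: 361 ≡ 54 (mod 307).
Pull out 2: since 307 ≡ 3 (mod 8), (2/307) = -1.
Reciprocity: 27 ≡ 3 and 307 ≡ 3 (mod 4), so (27/307) = −(307/27).
Reduce top mod 27: now compute (10/27).
Pull out 2: since 27 ≡ 3 (mod 8), (2/27) = -1.
Reciprocity: 5 ≡ 1 and 27 ≡ 3 (mod 4), so (5/27) = +(27/5).
Reduce top mod 5: now compute (2/5).
Pull out 2: since 5 ≡ 5 (mod 8), (2/5) = -1.
Reached (1/5) = 1. Collecting the sign flips along the way, the symbol is +1.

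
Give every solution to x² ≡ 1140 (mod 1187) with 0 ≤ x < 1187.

310, 877

Since 1187 ≡ 3 (mod 4), a square root of 1140 is 1140^((1187+1)/4) = 1140^297 mod 1187.
Repeated squaring: 1140^2≡1022, 1140^4≡1111, 1140^8≡1028, 1140^16≡354, 1140^32≡681, 1140^64≡831, 1140^128≡914, 1140^256≡935 (mod 1187).
1140^297 = 1140^(256+32+8+1) ≡ 877 (mod 1187).
Check: 877² = 769129 ≡ 1140 (mod 1187). The two roots are 310 and 877.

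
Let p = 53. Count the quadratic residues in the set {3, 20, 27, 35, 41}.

0

(3/53) = -1 → non-residue.
(20/53) = -1 → non-residue.
(27/53) = -1 → non-residue.
(35/53) = -1 → non-residue.
(41/53) = -1 → non-residue.
Total quadratic residues among the 5: 0.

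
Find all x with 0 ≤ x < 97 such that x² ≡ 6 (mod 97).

97 ≡ 1 (mod 4), so we find a root by search.
Trying successive values, 43² = 1849 ≡ 6 (mod 97). The other root is 97 − 43 = 54.

43, 54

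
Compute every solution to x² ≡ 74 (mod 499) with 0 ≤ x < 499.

81, 418

Since 499 ≡ 3 (mod 4), a square root of 74 is 74^((499+1)/4) = 74^125 mod 499.
Repeated squaring: 74^2≡486, 74^4≡169, 74^8≡118, 74^16≡451, 74^32≡308, 74^64≡54 (mod 499).
74^125 = 74^(64+32+16+8+4+1) ≡ 81 (mod 499).
Check: 81² = 6561 ≡ 74 (mod 499). The two roots are 81 and 418.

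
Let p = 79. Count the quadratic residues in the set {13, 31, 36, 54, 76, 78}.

(13/79) = +1 → QR.
(31/79) = +1 → QR.
(36/79) = +1 → QR.
(54/79) = -1 → non-residue.
(76/79) = +1 → QR.
(78/79) = -1 → non-residue.
Total quadratic residues among the 6: 4.

4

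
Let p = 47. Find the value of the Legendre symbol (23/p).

-1

Reciprocity: 23 ≡ 3 and 47 ≡ 3 (mod 4), so (23/47) = −(47/23).
Reduce top mod 23: now compute (1/23).
Reached (1/23) = 1. Collecting the sign flips along the way, the symbol is -1.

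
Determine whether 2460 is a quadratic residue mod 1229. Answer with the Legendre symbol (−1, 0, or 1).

-1

First reduce: 2460 ≡ 2 (mod 1229).
Pull out 2: since 1229 ≡ 5 (mod 8), (2/1229) = -1.
Reached (1/1229) = 1. Collecting the sign flips along the way, the symbol is -1.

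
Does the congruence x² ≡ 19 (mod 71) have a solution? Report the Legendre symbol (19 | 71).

1

Reciprocity: 19 ≡ 3 and 71 ≡ 3 (mod 4), so (19/71) = −(71/19).
Reduce top mod 19: now compute (14/19).
Pull out 2: since 19 ≡ 3 (mod 8), (2/19) = -1.
Reciprocity: 7 ≡ 3 and 19 ≡ 3 (mod 4), so (7/19) = −(19/7).
Reduce top mod 7: now compute (5/7).
Reciprocity: 5 ≡ 1 and 7 ≡ 3 (mod 4), so (5/7) = +(7/5).
Reduce top mod 5: now compute (2/5).
Pull out 2: since 5 ≡ 5 (mod 8), (2/5) = -1.
Reached (1/5) = 1. Collecting the sign flips along the way, the symbol is +1.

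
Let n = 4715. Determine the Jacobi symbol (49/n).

1

Reciprocity: 49 ≡ 1 and 4715 ≡ 3 (mod 4), so (49/4715) = +(4715/49).
Reduce top mod 49: now compute (11/49).
Reciprocity: 11 ≡ 3 and 49 ≡ 1 (mod 4), so (11/49) = +(49/11).
Reduce top mod 11: now compute (5/11).
Reciprocity: 5 ≡ 1 and 11 ≡ 3 (mod 4), so (5/11) = +(11/5).
Reduce top mod 5: now compute (1/5).
Reached (1/5) = 1. Collecting the sign flips along the way, the symbol is +1.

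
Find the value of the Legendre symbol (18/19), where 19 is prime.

Pull out 2: since 19 ≡ 3 (mod 8), (2/19) = -1.
Reciprocity: 9 ≡ 1 and 19 ≡ 3 (mod 4), so (9/19) = +(19/9).
Reduce top mod 9: now compute (1/9).
Reached (1/9) = 1. Collecting the sign flips along the way, the symbol is -1.

-1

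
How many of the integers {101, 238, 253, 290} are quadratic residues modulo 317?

3

(101/317) = +1 → QR.
(238/317) = +1 → QR.
(253/317) = +1 → QR.
(290/317) = -1 → non-residue.
Total quadratic residues among the 4: 3.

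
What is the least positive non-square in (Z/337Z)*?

5

(2/337) = +1, so 2 is a residue.
(3/337) = +1, so 3 is a residue.
(4/337) = +1, so 4 is a residue.
(5/337) = −1, so 5 is the smallest positive non-residue mod 337.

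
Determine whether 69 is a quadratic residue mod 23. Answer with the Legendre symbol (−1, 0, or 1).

0

First reduce: 69 ≡ 0 (mod 23).
Top reduces to 0: gcd > 1, so the symbol is 0.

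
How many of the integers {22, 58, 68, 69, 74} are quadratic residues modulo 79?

1

(22/79) = +1 → QR.
(58/79) = -1 → non-residue.
(68/79) = -1 → non-residue.
(69/79) = -1 → non-residue.
(74/79) = -1 → non-residue.
Total quadratic residues among the 5: 1.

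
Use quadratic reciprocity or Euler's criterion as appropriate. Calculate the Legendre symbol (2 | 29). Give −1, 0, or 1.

Pull out 2: since 29 ≡ 5 (mod 8), (2/29) = -1.
Reached (1/29) = 1. Collecting the sign flips along the way, the symbol is -1.

-1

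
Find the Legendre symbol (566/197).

1

Euler's criterion: (566/197) ≡ 172^98 (mod 197).
172^2 ≡ 34 (mod 197)
172^4 ≡ 171 (mod 197)
172^8 ≡ 85 (mod 197)
172^16 ≡ 133 (mod 197)
172^32 ≡ 156 (mod 197)
172^64 ≡ 105 (mod 197)
172^98 = 172^(64+32+2) ≡ 1 (mod 197).
Result is 1, so (566/197) = 1.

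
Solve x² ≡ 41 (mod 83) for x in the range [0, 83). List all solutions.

Since 83 ≡ 3 (mod 4), a square root of 41 is 41^((83+1)/4) = 41^21 mod 83.
Repeated squaring: 41^2≡21, 41^4≡26, 41^8≡12, 41^16≡61 (mod 83).
41^21 = 41^(16+4+1) ≡ 37 (mod 83).
Check: 37² = 1369 ≡ 41 (mod 83). The two roots are 37 and 46.

37, 46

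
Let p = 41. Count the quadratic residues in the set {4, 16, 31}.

(4/41) = +1 → QR.
(16/41) = +1 → QR.
(31/41) = +1 → QR.
Total quadratic residues among the 3: 3.

3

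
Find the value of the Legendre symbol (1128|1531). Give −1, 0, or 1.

-1

Pull out 2^3: since 1531 ≡ 3 (mod 8), (2/1531) = -1, so (2/1531)^3 = -1.
Reciprocity: 141 ≡ 1 and 1531 ≡ 3 (mod 4), so (141/1531) = +(1531/141).
Reduce top mod 141: now compute (121/141).
Reciprocity: 121 ≡ 1 and 141 ≡ 1 (mod 4), so (121/141) = +(141/121).
Reduce top mod 121: now compute (20/121).
Pull out 2^2: since 121 ≡ 1 (mod 8), (2/121) = +1, so (2/121)^2 = +1.
Reciprocity: 5 ≡ 1 and 121 ≡ 1 (mod 4), so (5/121) = +(121/5).
Reduce top mod 5: now compute (1/5).
Reached (1/5) = 1. Collecting the sign flips along the way, the symbol is -1.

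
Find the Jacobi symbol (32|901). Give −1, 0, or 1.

Pull out 2^5: since 901 ≡ 5 (mod 8), (2/901) = -1, so (2/901)^5 = -1.
Reached (1/901) = 1. Collecting the sign flips along the way, the symbol is -1.

-1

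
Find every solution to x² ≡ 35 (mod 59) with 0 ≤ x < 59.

Since 59 ≡ 3 (mod 4), a square root of 35 is 35^((59+1)/4) = 35^15 mod 59.
Repeated squaring: 35^2≡45, 35^4≡19, 35^8≡7 (mod 59).
35^15 = 35^(8+4+2+1) ≡ 25 (mod 59).
Check: 25² = 625 ≡ 35 (mod 59). The two roots are 25 and 34.

25, 34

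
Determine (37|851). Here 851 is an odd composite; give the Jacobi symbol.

Reciprocity: 37 ≡ 1 and 851 ≡ 3 (mod 4), so (37/851) = +(851/37).
Reduce top mod 37: now compute (0/37).
Top reduces to 0: gcd > 1, so the symbol is 0.

0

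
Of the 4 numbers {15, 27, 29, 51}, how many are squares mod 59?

4

(15/59) = +1 → QR.
(27/59) = +1 → QR.
(29/59) = +1 → QR.
(51/59) = +1 → QR.
Total quadratic residues among the 4: 4.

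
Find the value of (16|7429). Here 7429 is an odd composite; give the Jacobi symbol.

Pull out 2^4: since 7429 ≡ 5 (mod 8), (2/7429) = -1, so (2/7429)^4 = +1.
Reached (1/7429) = 1. Collecting the sign flips along the way, the symbol is +1.

1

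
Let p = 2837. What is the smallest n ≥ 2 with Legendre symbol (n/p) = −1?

(2/2837) = −1, so 2 is the smallest positive non-residue mod 2837.

2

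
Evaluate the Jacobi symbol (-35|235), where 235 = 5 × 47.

First reduce: -35 ≡ 200 (mod 235).
Pull out 2^3: since 235 ≡ 3 (mod 8), (2/235) = -1, so (2/235)^3 = -1.
Reciprocity: 25 ≡ 1 and 235 ≡ 3 (mod 4), so (25/235) = +(235/25).
Reduce top mod 25: now compute (10/25).
Pull out 2: since 25 ≡ 1 (mod 8), (2/25) = +1.
Reciprocity: 5 ≡ 1 and 25 ≡ 1 (mod 4), so (5/25) = +(25/5).
Reduce top mod 5: now compute (0/5).
Top reduces to 0: gcd > 1, so the symbol is 0.

0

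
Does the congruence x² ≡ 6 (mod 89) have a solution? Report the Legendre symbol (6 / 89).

-1

Pull out 2: since 89 ≡ 1 (mod 8), (2/89) = +1.
Reciprocity: 3 ≡ 3 and 89 ≡ 1 (mod 4), so (3/89) = +(89/3).
Reduce top mod 3: now compute (2/3).
Pull out 2: since 3 ≡ 3 (mod 8), (2/3) = -1.
Reached (1/3) = 1. Collecting the sign flips along the way, the symbol is -1.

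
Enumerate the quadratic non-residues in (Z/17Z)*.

Square k = 1,…,8 (k and 17−k give the same square):
1²=1, 2²=4, 3²=9, 4²=16, 5²≡8, 6²≡2, 7²≡15, 8²≡13 (mod 17).
The residues are {1, 2, 4, 8, 9, 13, 15, 16}; the non-residues are the remaining 8 nonzero classes.

3, 5, 6, 7, 10, 11, 12, 14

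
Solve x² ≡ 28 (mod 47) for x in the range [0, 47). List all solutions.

Since 47 ≡ 3 (mod 4), a square root of 28 is 28^((47+1)/4) = 28^12 mod 47.
Repeated squaring: 28^2≡32, 28^4≡37, 28^8≡6 (mod 47).
28^12 = 28^(8+4) ≡ 34 (mod 47).
Check: 34² = 1156 ≡ 28 (mod 47). The two roots are 13 and 34.

13, 34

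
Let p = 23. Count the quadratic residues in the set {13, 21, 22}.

(13/23) = +1 → QR.
(21/23) = -1 → non-residue.
(22/23) = -1 → non-residue.
Total quadratic residues among the 3: 1.

1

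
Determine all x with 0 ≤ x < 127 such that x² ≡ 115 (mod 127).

49, 78

Since 127 ≡ 3 (mod 4), a square root of 115 is 115^((127+1)/4) = 115^32 mod 127.
Repeated squaring: 115^2≡17, 115^4≡35, 115^8≡82, 115^16≡120, 115^32≡49 (mod 127).
115^32 = 115^(32) ≡ 49 (mod 127).
Check: 49² = 2401 ≡ 115 (mod 127). The two roots are 49 and 78.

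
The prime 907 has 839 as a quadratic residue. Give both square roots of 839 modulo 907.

104, 803

Since 907 ≡ 3 (mod 4), a square root of 839 is 839^((907+1)/4) = 839^227 mod 907.
Repeated squaring: 839^2≡89, 839^4≡665, 839^8≡516, 839^16≡505, 839^32≡158, 839^64≡475, 839^128≡689 (mod 907).
839^227 = 839^(128+64+32+2+1) ≡ 803 (mod 907).
Check: 803² = 644809 ≡ 839 (mod 907). The two roots are 104 and 803.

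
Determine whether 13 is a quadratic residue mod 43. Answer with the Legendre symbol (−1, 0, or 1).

Euler's criterion: (13/43) ≡ 13^21 (mod 43).
13^2 ≡ 40 (mod 43)
13^4 ≡ 9 (mod 43)
13^8 ≡ 38 (mod 43)
13^16 ≡ 25 (mod 43)
13^21 = 13^(16+4+1) ≡ 1 (mod 43).
Result is 1, so (13/43) = 1.

1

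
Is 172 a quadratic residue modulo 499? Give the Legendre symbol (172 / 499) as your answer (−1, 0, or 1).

1

Euler's criterion: (172/499) ≡ 172^249 (mod 499).
172^2 ≡ 143 (mod 499)
172^4 ≡ 489 (mod 499)
172^8 ≡ 100 (mod 499)
172^16 ≡ 20 (mod 499)
172^32 ≡ 400 (mod 499)
172^64 ≡ 320 (mod 499)
172^128 ≡ 105 (mod 499)
172^249 = 172^(128+64+32+16+8+1) ≡ 1 (mod 499).
Result is 1, so (172/499) = 1.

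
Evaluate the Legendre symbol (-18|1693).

First reduce: -18 ≡ 1675 (mod 1693).
Reciprocity: 1675 ≡ 3 and 1693 ≡ 1 (mod 4), so (1675/1693) = +(1693/1675).
Reduce top mod 1675: now compute (18/1675).
Pull out 2: since 1675 ≡ 3 (mod 8), (2/1675) = -1.
Reciprocity: 9 ≡ 1 and 1675 ≡ 3 (mod 4), so (9/1675) = +(1675/9).
Reduce top mod 9: now compute (1/9).
Reached (1/9) = 1. Collecting the sign flips along the way, the symbol is -1.

-1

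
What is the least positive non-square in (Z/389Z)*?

(2/389) = −1, so 2 is the smallest positive non-residue mod 389.

2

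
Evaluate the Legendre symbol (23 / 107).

Reciprocity: 23 ≡ 3 and 107 ≡ 3 (mod 4), so (23/107) = −(107/23).
Reduce top mod 23: now compute (15/23).
Reciprocity: 15 ≡ 3 and 23 ≡ 3 (mod 4), so (15/23) = −(23/15).
Reduce top mod 15: now compute (8/15).
Pull out 2^3: since 15 ≡ 7 (mod 8), (2/15) = +1, so (2/15)^3 = +1.
Reached (1/15) = 1. Collecting the sign flips along the way, the symbol is +1.

1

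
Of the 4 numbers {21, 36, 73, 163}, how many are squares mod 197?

2

(21/197) = -1 → non-residue.
(36/197) = +1 → QR.
(73/197) = -1 → non-residue.
(163/197) = +1 → QR.
Total quadratic residues among the 4: 2.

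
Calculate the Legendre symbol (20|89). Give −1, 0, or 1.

1

Pull out 2^2: since 89 ≡ 1 (mod 8), (2/89) = +1, so (2/89)^2 = +1.
Reciprocity: 5 ≡ 1 and 89 ≡ 1 (mod 4), so (5/89) = +(89/5).
Reduce top mod 5: now compute (4/5).
Pull out 2^2: since 5 ≡ 5 (mod 8), (2/5) = -1, so (2/5)^2 = +1.
Reached (1/5) = 1. Collecting the sign flips along the way, the symbol is +1.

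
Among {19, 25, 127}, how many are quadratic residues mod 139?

(19/139) = -1 → non-residue.
(25/139) = +1 → QR.
(127/139) = +1 → QR.
Total quadratic residues among the 3: 2.

2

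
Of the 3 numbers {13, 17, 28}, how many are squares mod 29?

(13/29) = +1 → QR.
(17/29) = -1 → non-residue.
(28/29) = +1 → QR.
Total quadratic residues among the 3: 2.

2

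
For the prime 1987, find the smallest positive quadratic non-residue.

2

(2/1987) = −1, so 2 is the smallest positive non-residue mod 1987.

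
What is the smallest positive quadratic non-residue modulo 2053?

2

(2/2053) = −1, so 2 is the smallest positive non-residue mod 2053.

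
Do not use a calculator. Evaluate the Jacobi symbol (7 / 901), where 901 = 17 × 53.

-1

Reciprocity: 7 ≡ 3 and 901 ≡ 1 (mod 4), so (7/901) = +(901/7).
Reduce top mod 7: now compute (5/7).
Reciprocity: 5 ≡ 1 and 7 ≡ 3 (mod 4), so (5/7) = +(7/5).
Reduce top mod 5: now compute (2/5).
Pull out 2: since 5 ≡ 5 (mod 8), (2/5) = -1.
Reached (1/5) = 1. Collecting the sign flips along the way, the symbol is -1.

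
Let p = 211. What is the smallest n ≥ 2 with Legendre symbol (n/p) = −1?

2

(2/211) = −1, so 2 is the smallest positive non-residue mod 211.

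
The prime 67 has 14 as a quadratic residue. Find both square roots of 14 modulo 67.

Since 67 ≡ 3 (mod 4), a square root of 14 is 14^((67+1)/4) = 14^17 mod 67.
Repeated squaring: 14^2≡62, 14^4≡25, 14^8≡22, 14^16≡15 (mod 67).
14^17 = 14^(16+1) ≡ 9 (mod 67).
Check: 9² = 81 ≡ 14 (mod 67). The two roots are 9 and 58.

9, 58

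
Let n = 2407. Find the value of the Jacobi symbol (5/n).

-1

Reciprocity: 5 ≡ 1 and 2407 ≡ 3 (mod 4), so (5/2407) = +(2407/5).
Reduce top mod 5: now compute (2/5).
Pull out 2: since 5 ≡ 5 (mod 8), (2/5) = -1.
Reached (1/5) = 1. Collecting the sign flips along the way, the symbol is -1.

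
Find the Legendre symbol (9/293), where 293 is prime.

Reciprocity: 9 ≡ 1 and 293 ≡ 1 (mod 4), so (9/293) = +(293/9).
Reduce top mod 9: now compute (5/9).
Reciprocity: 5 ≡ 1 and 9 ≡ 1 (mod 4), so (5/9) = +(9/5).
Reduce top mod 5: now compute (4/5).
Pull out 2^2: since 5 ≡ 5 (mod 8), (2/5) = -1, so (2/5)^2 = +1.
Reached (1/5) = 1. Collecting the sign flips along the way, the symbol is +1.

1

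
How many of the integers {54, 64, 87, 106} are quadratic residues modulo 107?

(54/107) = -1 → non-residue.
(64/107) = +1 → QR.
(87/107) = +1 → QR.
(106/107) = -1 → non-residue.
Total quadratic residues among the 4: 2.

2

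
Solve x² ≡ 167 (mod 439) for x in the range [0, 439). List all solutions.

138, 301

Since 439 ≡ 3 (mod 4), a square root of 167 is 167^((439+1)/4) = 167^110 mod 439.
Repeated squaring: 167^2≡232, 167^4≡266, 167^8≡77, 167^16≡222, 167^32≡116, 167^64≡286 (mod 439).
167^110 = 167^(64+32+8+4+2) ≡ 138 (mod 439).
Check: 138² = 19044 ≡ 167 (mod 439). The two roots are 138 and 301.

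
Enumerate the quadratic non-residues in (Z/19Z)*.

2 3 8 10 12 13 14 15 18

Square k = 1,…,9 (k and 19−k give the same square):
1²=1, 2²=4, 3²=9, 4²=16, 5²≡6, 6²≡17, 7²≡11, 8²≡7, 9²≡5 (mod 19).
The residues are {1, 4, 5, 6, 7, 9, 11, 16, 17}; the non-residues are the remaining 9 nonzero classes.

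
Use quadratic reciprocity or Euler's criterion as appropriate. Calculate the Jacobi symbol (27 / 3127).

Reciprocity: 27 ≡ 3 and 3127 ≡ 3 (mod 4), so (27/3127) = −(3127/27).
Reduce top mod 27: now compute (22/27).
Pull out 2: since 27 ≡ 3 (mod 8), (2/27) = -1.
Reciprocity: 11 ≡ 3 and 27 ≡ 3 (mod 4), so (11/27) = −(27/11).
Reduce top mod 11: now compute (5/11).
Reciprocity: 5 ≡ 1 and 11 ≡ 3 (mod 4), so (5/11) = +(11/5).
Reduce top mod 5: now compute (1/5).
Reached (1/5) = 1. Collecting the sign flips along the way, the symbol is -1.

-1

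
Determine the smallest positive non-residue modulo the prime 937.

(2/937) = +1, so 2 is a residue.
(3/937) = +1, so 3 is a residue.
(4/937) = +1, so 4 is a residue.
(5/937) = −1, so 5 is the smallest positive non-residue mod 937.

5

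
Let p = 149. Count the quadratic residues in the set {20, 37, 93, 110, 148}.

4

(20/149) = +1 → QR.
(37/149) = +1 → QR.
(93/149) = -1 → non-residue.
(110/149) = +1 → QR.
(148/149) = +1 → QR.
Total quadratic residues among the 5: 4.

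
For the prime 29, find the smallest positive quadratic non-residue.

2

(2/29) = −1, so 2 is the smallest positive non-residue mod 29.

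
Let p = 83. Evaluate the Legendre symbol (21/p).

1

Reciprocity: 21 ≡ 1 and 83 ≡ 3 (mod 4), so (21/83) = +(83/21).
Reduce top mod 21: now compute (20/21).
Pull out 2^2: since 21 ≡ 5 (mod 8), (2/21) = -1, so (2/21)^2 = +1.
Reciprocity: 5 ≡ 1 and 21 ≡ 1 (mod 4), so (5/21) = +(21/5).
Reduce top mod 5: now compute (1/5).
Reached (1/5) = 1. Collecting the sign flips along the way, the symbol is +1.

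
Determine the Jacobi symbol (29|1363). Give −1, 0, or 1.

Reciprocity: 29 ≡ 1 and 1363 ≡ 3 (mod 4), so (29/1363) = +(1363/29).
Reduce top mod 29: now compute (0/29).
Top reduces to 0: gcd > 1, so the symbol is 0.

0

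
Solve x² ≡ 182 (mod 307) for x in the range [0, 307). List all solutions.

113, 194

Since 307 ≡ 3 (mod 4), a square root of 182 is 182^((307+1)/4) = 182^77 mod 307.
Repeated squaring: 182^2≡275, 182^4≡103, 182^8≡171, 182^16≡76, 182^32≡250, 182^64≡179 (mod 307).
182^77 = 182^(64+8+4+1) ≡ 113 (mod 307).
Check: 113² = 12769 ≡ 182 (mod 307). The two roots are 113 and 194.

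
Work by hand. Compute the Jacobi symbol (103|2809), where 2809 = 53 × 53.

Reciprocity: 103 ≡ 3 and 2809 ≡ 1 (mod 4), so (103/2809) = +(2809/103).
Reduce top mod 103: now compute (28/103).
Pull out 2^2: since 103 ≡ 7 (mod 8), (2/103) = +1, so (2/103)^2 = +1.
Reciprocity: 7 ≡ 3 and 103 ≡ 3 (mod 4), so (7/103) = −(103/7).
Reduce top mod 7: now compute (5/7).
Reciprocity: 5 ≡ 1 and 7 ≡ 3 (mod 4), so (5/7) = +(7/5).
Reduce top mod 5: now compute (2/5).
Pull out 2: since 5 ≡ 5 (mod 8), (2/5) = -1.
Reached (1/5) = 1. Collecting the sign flips along the way, the symbol is +1.

1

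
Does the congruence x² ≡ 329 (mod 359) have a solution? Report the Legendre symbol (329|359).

-1

Euler's criterion: (329/359) ≡ 329^179 (mod 359).
329^2 ≡ 182 (mod 359)
329^4 ≡ 96 (mod 359)
329^8 ≡ 241 (mod 359)
329^16 ≡ 282 (mod 359)
329^32 ≡ 185 (mod 359)
329^64 ≡ 120 (mod 359)
329^128 ≡ 40 (mod 359)
329^179 = 329^(128+32+16+2+1) ≡ 358 (mod 359).
Result is 358 ≡ −1, so (329/359) = −1.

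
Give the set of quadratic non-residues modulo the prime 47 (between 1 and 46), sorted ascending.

5,10,11,13,15,19,20,22,23,26,29,30,31,33,35,38,39,40,41,43,44,45,46

Square k = 1,…,23 (k and 47−k give the same square):
1²=1, 2²=4, 3²=9, 4²=16, 5²=25, 6²=36, 7²≡2, 8²≡17, 9²≡34, 10²≡6, 11²≡27, 12²≡3, 13²≡28, 14²≡8, 15²≡37, 16²≡21, 17²≡7, 18²≡42, 19²≡32, 20²≡24, 21²≡18, 22²≡14, 23²≡12 (mod 47).
The residues are {1, 2, 3, 4, 6, 7, 8, 9, 12, 14, 16, 17, 18, 21, 24, 25, 27, 28, 32, 34, 36, 37, 42}; the non-residues are the remaining 23 nonzero classes.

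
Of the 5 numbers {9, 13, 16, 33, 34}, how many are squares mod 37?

4

(9/37) = +1 → QR.
(13/37) = -1 → non-residue.
(16/37) = +1 → QR.
(33/37) = +1 → QR.
(34/37) = +1 → QR.
Total quadratic residues among the 5: 4.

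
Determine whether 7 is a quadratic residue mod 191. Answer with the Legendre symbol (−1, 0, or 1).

-1

Reciprocity: 7 ≡ 3 and 191 ≡ 3 (mod 4), so (7/191) = −(191/7).
Reduce top mod 7: now compute (2/7).
Pull out 2: since 7 ≡ 7 (mod 8), (2/7) = +1.
Reached (1/7) = 1. Collecting the sign flips along the way, the symbol is -1.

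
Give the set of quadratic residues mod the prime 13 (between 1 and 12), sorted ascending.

1, 3, 4, 9, 10, 12

Square k = 1,…,6 (k and 13−k give the same square):
1²=1, 2²=4, 3²=9, 4²≡3, 5²≡12, 6²≡10 (mod 13).
So the quadratic residues mod 13 are {1, 3, 4, 9, 10, 12}.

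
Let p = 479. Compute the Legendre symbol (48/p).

Pull out 2^4: since 479 ≡ 7 (mod 8), (2/479) = +1, so (2/479)^4 = +1.
Reciprocity: 3 ≡ 3 and 479 ≡ 3 (mod 4), so (3/479) = −(479/3).
Reduce top mod 3: now compute (2/3).
Pull out 2: since 3 ≡ 3 (mod 8), (2/3) = -1.
Reached (1/3) = 1. Collecting the sign flips along the way, the symbol is +1.

1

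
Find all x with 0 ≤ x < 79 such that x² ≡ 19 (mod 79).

Since 79 ≡ 3 (mod 4), a square root of 19 is 19^((79+1)/4) = 19^20 mod 79.
Repeated squaring: 19^2≡45, 19^4≡50, 19^8≡51, 19^16≡73 (mod 79).
19^20 = 19^(16+4) ≡ 16 (mod 79).
Check: 16² = 256 ≡ 19 (mod 79). The two roots are 16 and 63.

16, 63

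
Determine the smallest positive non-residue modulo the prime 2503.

3

(2/2503) = +1, so 2 is a residue.
(3/2503) = −1, so 3 is the smallest positive non-residue mod 2503.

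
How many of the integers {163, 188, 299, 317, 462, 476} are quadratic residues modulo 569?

(163/569) = -1 → non-residue.
(188/569) = -1 → non-residue.
(299/569) = -1 → non-residue.
(317/569) = +1 → QR.
(462/569) = +1 → QR.
(476/569) = +1 → QR.
Total quadratic residues among the 6: 3.

3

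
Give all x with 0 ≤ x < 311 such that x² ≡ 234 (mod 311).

Since 311 ≡ 3 (mod 4), a square root of 234 is 234^((311+1)/4) = 234^78 mod 311.
Repeated squaring: 234^2≡20, 234^4≡89, 234^8≡146, 234^16≡168, 234^32≡234, 234^64≡20 (mod 311).
234^78 = 234^(64+8+4+2) ≡ 168 (mod 311).
Check: 168² = 28224 ≡ 234 (mod 311). The two roots are 143 and 168.

143, 168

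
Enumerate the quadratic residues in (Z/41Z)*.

1 2 4 5 8 9 10 16 18 20 21 23 25 31 32 33 36 37 39 40

Square k = 1,…,20 (k and 41−k give the same square):
1²=1, 2²=4, 3²=9, 4²=16, 5²=25, 6²=36, 7²≡8, 8²≡23, 9²≡40, 10²≡18, 11²≡39, 12²≡21, 13²≡5, 14²≡32, 15²≡20, 16²≡10, 17²≡2, 18²≡37, 19²≡33, 20²≡31 (mod 41).
So the quadratic residues mod 41 are {1, 2, 4, 5, 8, 9, 10, 16, 18, 20, 21, 23, 25, 31, 32, 33, 36, 37, 39, 40}.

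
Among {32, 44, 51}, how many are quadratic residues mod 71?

(32/71) = +1 → QR.
(44/71) = -1 → non-residue.
(51/71) = -1 → non-residue.
Total quadratic residues among the 3: 1.

1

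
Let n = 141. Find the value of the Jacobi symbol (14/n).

Pull out 2: since 141 ≡ 5 (mod 8), (2/141) = -1.
Reciprocity: 7 ≡ 3 and 141 ≡ 1 (mod 4), so (7/141) = +(141/7).
Reduce top mod 7: now compute (1/7).
Reached (1/7) = 1. Collecting the sign flips along the way, the symbol is -1.

-1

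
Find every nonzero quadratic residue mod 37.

1 3 4 7 9 10 11 12 16 21 25 26 27 28 30 33 34 36

Square k = 1,…,18 (k and 37−k give the same square):
1²=1, 2²=4, 3²=9, 4²=16, 5²=25, 6²=36, 7²≡12, 8²≡27, 9²≡7, 10²≡26, 11²≡10, 12²≡33, 13²≡21, 14²≡11, 15²≡3, 16²≡34, 17²≡30, 18²≡28 (mod 37).
So the quadratic residues mod 37 are {1, 3, 4, 7, 9, 10, 11, 12, 16, 21, 25, 26, 27, 28, 30, 33, 34, 36}.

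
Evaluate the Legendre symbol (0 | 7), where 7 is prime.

Top reduces to 0: gcd > 1, so the symbol is 0.

0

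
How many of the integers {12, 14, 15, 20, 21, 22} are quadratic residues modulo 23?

(12/23) = +1 → QR.
(14/23) = -1 → non-residue.
(15/23) = -1 → non-residue.
(20/23) = -1 → non-residue.
(21/23) = -1 → non-residue.
(22/23) = -1 → non-residue.
Total quadratic residues among the 6: 1.

1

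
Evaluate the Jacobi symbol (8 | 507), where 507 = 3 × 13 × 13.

-1

Pull out 2^3: since 507 ≡ 3 (mod 8), (2/507) = -1, so (2/507)^3 = -1.
Reached (1/507) = 1. Collecting the sign flips along the way, the symbol is -1.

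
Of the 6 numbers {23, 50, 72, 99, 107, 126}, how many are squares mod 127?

(23/127) = -1 → non-residue.
(50/127) = +1 → QR.
(72/127) = +1 → QR.
(99/127) = +1 → QR.
(107/127) = +1 → QR.
(126/127) = -1 → non-residue.
Total quadratic residues among the 6: 4.

4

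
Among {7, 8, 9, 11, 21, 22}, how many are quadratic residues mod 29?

(7/29) = +1 → QR.
(8/29) = -1 → non-residue.
(9/29) = +1 → QR.
(11/29) = -1 → non-residue.
(21/29) = -1 → non-residue.
(22/29) = +1 → QR.
Total quadratic residues among the 6: 3.

3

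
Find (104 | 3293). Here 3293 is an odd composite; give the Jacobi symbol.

-1

Pull out 2^3: since 3293 ≡ 5 (mod 8), (2/3293) = -1, so (2/3293)^3 = -1.
Reciprocity: 13 ≡ 1 and 3293 ≡ 1 (mod 4), so (13/3293) = +(3293/13).
Reduce top mod 13: now compute (4/13).
Pull out 2^2: since 13 ≡ 5 (mod 8), (2/13) = -1, so (2/13)^2 = +1.
Reached (1/13) = 1. Collecting the sign flips along the way, the symbol is -1.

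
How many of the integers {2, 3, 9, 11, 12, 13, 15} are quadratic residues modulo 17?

(2/17) = +1 → QR.
(3/17) = -1 → non-residue.
(9/17) = +1 → QR.
(11/17) = -1 → non-residue.
(12/17) = -1 → non-residue.
(13/17) = +1 → QR.
(15/17) = +1 → QR.
Total quadratic residues among the 7: 4.

4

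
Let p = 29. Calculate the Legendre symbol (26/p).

-1

Pull out 2: since 29 ≡ 5 (mod 8), (2/29) = -1.
Reciprocity: 13 ≡ 1 and 29 ≡ 1 (mod 4), so (13/29) = +(29/13).
Reduce top mod 13: now compute (3/13).
Reciprocity: 3 ≡ 3 and 13 ≡ 1 (mod 4), so (3/13) = +(13/3).
Reduce top mod 3: now compute (1/3).
Reached (1/3) = 1. Collecting the sign flips along the way, the symbol is -1.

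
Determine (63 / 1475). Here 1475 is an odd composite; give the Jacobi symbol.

Reciprocity: 63 ≡ 3 and 1475 ≡ 3 (mod 4), so (63/1475) = −(1475/63).
Reduce top mod 63: now compute (26/63).
Pull out 2: since 63 ≡ 7 (mod 8), (2/63) = +1.
Reciprocity: 13 ≡ 1 and 63 ≡ 3 (mod 4), so (13/63) = +(63/13).
Reduce top mod 13: now compute (11/13).
Reciprocity: 11 ≡ 3 and 13 ≡ 1 (mod 4), so (11/13) = +(13/11).
Reduce top mod 11: now compute (2/11).
Pull out 2: since 11 ≡ 3 (mod 8), (2/11) = -1.
Reached (1/11) = 1. Collecting the sign flips along the way, the symbol is +1.

1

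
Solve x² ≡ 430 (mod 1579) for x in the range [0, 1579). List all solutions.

121, 1458

Since 1579 ≡ 3 (mod 4), a square root of 430 is 430^((1579+1)/4) = 430^395 mod 1579.
Repeated squaring: 430^2≡157, 430^4≡964, 430^8≡844, 430^16≡207, 430^32≡216, 430^64≡865, 430^128≡1358, 430^256≡1471 (mod 1579).
430^395 = 430^(256+128+8+2+1) ≡ 121 (mod 1579).
Check: 121² = 14641 ≡ 430 (mod 1579). The two roots are 121 and 1458.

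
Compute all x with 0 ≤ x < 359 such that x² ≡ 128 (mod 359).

152, 207

Since 359 ≡ 3 (mod 4), a square root of 128 is 128^((359+1)/4) = 128^90 mod 359.
Repeated squaring: 128^2≡229, 128^4≡27, 128^8≡11, 128^16≡121, 128^32≡281, 128^64≡340 (mod 359).
128^90 = 128^(64+16+8+2) ≡ 207 (mod 359).
Check: 207² = 42849 ≡ 128 (mod 359). The two roots are 152 and 207.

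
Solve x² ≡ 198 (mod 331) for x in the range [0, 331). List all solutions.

23, 308

Since 331 ≡ 3 (mod 4), a square root of 198 is 198^((331+1)/4) = 198^83 mod 331.
Repeated squaring: 198^2≡146, 198^4≡132, 198^8≡212, 198^16≡259, 198^32≡219, 198^64≡297 (mod 331).
198^83 = 198^(64+16+2+1) ≡ 308 (mod 331).
Check: 308² = 94864 ≡ 198 (mod 331). The two roots are 23 and 308.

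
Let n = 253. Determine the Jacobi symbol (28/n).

Pull out 2^2: since 253 ≡ 5 (mod 8), (2/253) = -1, so (2/253)^2 = +1.
Reciprocity: 7 ≡ 3 and 253 ≡ 1 (mod 4), so (7/253) = +(253/7).
Reduce top mod 7: now compute (1/7).
Reached (1/7) = 1. Collecting the sign flips along the way, the symbol is +1.

1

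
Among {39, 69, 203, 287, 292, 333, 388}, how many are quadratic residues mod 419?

(39/419) = +1 → QR.
(69/419) = +1 → QR.
(203/419) = +1 → QR.
(287/419) = +1 → QR.
(292/419) = +1 → QR.
(333/419) = +1 → QR.
(388/419) = +1 → QR.
Total quadratic residues among the 7: 7.

7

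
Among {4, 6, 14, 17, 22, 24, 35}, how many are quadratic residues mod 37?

1

(4/37) = +1 → QR.
(6/37) = -1 → non-residue.
(14/37) = -1 → non-residue.
(17/37) = -1 → non-residue.
(22/37) = -1 → non-residue.
(24/37) = -1 → non-residue.
(35/37) = -1 → non-residue.
Total quadratic residues among the 7: 1.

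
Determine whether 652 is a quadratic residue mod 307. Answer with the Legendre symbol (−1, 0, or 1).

First reduce: 652 ≡ 38 (mod 307).
Pull out 2: since 307 ≡ 3 (mod 8), (2/307) = -1.
Reciprocity: 19 ≡ 3 and 307 ≡ 3 (mod 4), so (19/307) = −(307/19).
Reduce top mod 19: now compute (3/19).
Reciprocity: 3 ≡ 3 and 19 ≡ 3 (mod 4), so (3/19) = −(19/3).
Reduce top mod 3: now compute (1/3).
Reached (1/3) = 1. Collecting the sign flips along the way, the symbol is -1.

-1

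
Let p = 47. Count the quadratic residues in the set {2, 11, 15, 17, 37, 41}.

(2/47) = +1 → QR.
(11/47) = -1 → non-residue.
(15/47) = -1 → non-residue.
(17/47) = +1 → QR.
(37/47) = +1 → QR.
(41/47) = -1 → non-residue.
Total quadratic residues among the 6: 3.

3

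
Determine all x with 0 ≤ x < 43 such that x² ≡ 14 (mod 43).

Since 43 ≡ 3 (mod 4), a square root of 14 is 14^((43+1)/4) = 14^11 mod 43.
Repeated squaring: 14^2≡24, 14^4≡17, 14^8≡31 (mod 43).
14^11 = 14^(8+2+1) ≡ 10 (mod 43).
Check: 10² = 100 ≡ 14 (mod 43). The two roots are 10 and 33.

10, 33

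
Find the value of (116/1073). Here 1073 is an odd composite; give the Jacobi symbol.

0

Pull out 2^2: since 1073 ≡ 1 (mod 8), (2/1073) = +1, so (2/1073)^2 = +1.
Reciprocity: 29 ≡ 1 and 1073 ≡ 1 (mod 4), so (29/1073) = +(1073/29).
Reduce top mod 29: now compute (0/29).
Top reduces to 0: gcd > 1, so the symbol is 0.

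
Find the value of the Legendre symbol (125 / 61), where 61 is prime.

1

First reduce: 125 ≡ 3 (mod 61).
Reciprocity: 3 ≡ 3 and 61 ≡ 1 (mod 4), so (3/61) = +(61/3).
Reduce top mod 3: now compute (1/3).
Reached (1/3) = 1. Collecting the sign flips along the way, the symbol is +1.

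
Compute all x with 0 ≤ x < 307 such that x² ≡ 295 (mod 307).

Since 307 ≡ 3 (mod 4), a square root of 295 is 295^((307+1)/4) = 295^77 mod 307.
Repeated squaring: 295^2≡144, 295^4≡167, 295^8≡259, 295^16≡155, 295^32≡79, 295^64≡101 (mod 307).
295^77 = 295^(64+8+4+1) ≡ 70 (mod 307).
Check: 70² = 4900 ≡ 295 (mod 307). The two roots are 70 and 237.

70, 237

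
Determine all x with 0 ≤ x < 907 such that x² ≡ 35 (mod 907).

43, 864

Since 907 ≡ 3 (mod 4), a square root of 35 is 35^((907+1)/4) = 35^227 mod 907.
Repeated squaring: 35^2≡318, 35^4≡447, 35^8≡269, 35^16≡708, 35^32≡600, 35^64≡828, 35^128≡799 (mod 907).
35^227 = 35^(128+64+32+2+1) ≡ 864 (mod 907).
Check: 864² = 746496 ≡ 35 (mod 907). The two roots are 43 and 864.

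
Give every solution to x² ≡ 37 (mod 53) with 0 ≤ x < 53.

53 ≡ 1 (mod 4), so we find a root by search.
Trying successive values, 14² = 196 ≡ 37 (mod 53). The other root is 53 − 14 = 39.

14, 39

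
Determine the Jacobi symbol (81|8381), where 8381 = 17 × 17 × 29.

1

Reciprocity: 81 ≡ 1 and 8381 ≡ 1 (mod 4), so (81/8381) = +(8381/81).
Reduce top mod 81: now compute (38/81).
Pull out 2: since 81 ≡ 1 (mod 8), (2/81) = +1.
Reciprocity: 19 ≡ 3 and 81 ≡ 1 (mod 4), so (19/81) = +(81/19).
Reduce top mod 19: now compute (5/19).
Reciprocity: 5 ≡ 1 and 19 ≡ 3 (mod 4), so (5/19) = +(19/5).
Reduce top mod 5: now compute (4/5).
Pull out 2^2: since 5 ≡ 5 (mod 8), (2/5) = -1, so (2/5)^2 = +1.
Reached (1/5) = 1. Collecting the sign flips along the way, the symbol is +1.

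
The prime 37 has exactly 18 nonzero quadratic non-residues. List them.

2, 5, 6, 8, 13, 14, 15, 17, 18, 19, 20, 22, 23, 24, 29, 31, 32, 35

Square k = 1,…,18 (k and 37−k give the same square):
1²=1, 2²=4, 3²=9, 4²=16, 5²=25, 6²=36, 7²≡12, 8²≡27, 9²≡7, 10²≡26, 11²≡10, 12²≡33, 13²≡21, 14²≡11, 15²≡3, 16²≡34, 17²≡30, 18²≡28 (mod 37).
The residues are {1, 3, 4, 7, 9, 10, 11, 12, 16, 21, 25, 26, 27, 28, 30, 33, 34, 36}; the non-residues are the remaining 18 nonzero classes.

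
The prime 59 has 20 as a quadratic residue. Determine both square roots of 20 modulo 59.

Since 59 ≡ 3 (mod 4), a square root of 20 is 20^((59+1)/4) = 20^15 mod 59.
Repeated squaring: 20^2≡46, 20^4≡51, 20^8≡5 (mod 59).
20^15 = 20^(8+4+2+1) ≡ 16 (mod 59).
Check: 16² = 256 ≡ 20 (mod 59). The two roots are 16 and 43.

16, 43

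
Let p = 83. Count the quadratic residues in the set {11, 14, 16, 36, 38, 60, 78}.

(11/83) = +1 → QR.
(14/83) = -1 → non-residue.
(16/83) = +1 → QR.
(36/83) = +1 → QR.
(38/83) = +1 → QR.
(60/83) = -1 → non-residue.
(78/83) = +1 → QR.
Total quadratic residues among the 7: 5.

5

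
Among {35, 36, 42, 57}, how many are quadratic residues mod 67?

2

(35/67) = +1 → QR.
(36/67) = +1 → QR.
(42/67) = -1 → non-residue.
(57/67) = -1 → non-residue.
Total quadratic residues among the 4: 2.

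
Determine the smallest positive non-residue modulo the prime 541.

(2/541) = −1, so 2 is the smallest positive non-residue mod 541.

2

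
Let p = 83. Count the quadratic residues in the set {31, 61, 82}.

2

(31/83) = +1 → QR.
(61/83) = +1 → QR.
(82/83) = -1 → non-residue.
Total quadratic residues among the 3: 2.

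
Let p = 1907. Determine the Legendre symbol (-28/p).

First reduce: -28 ≡ 1879 (mod 1907).
Reciprocity: 1879 ≡ 3 and 1907 ≡ 3 (mod 4), so (1879/1907) = −(1907/1879).
Reduce top mod 1879: now compute (28/1879).
Pull out 2^2: since 1879 ≡ 7 (mod 8), (2/1879) = +1, so (2/1879)^2 = +1.
Reciprocity: 7 ≡ 3 and 1879 ≡ 3 (mod 4), so (7/1879) = −(1879/7).
Reduce top mod 7: now compute (3/7).
Reciprocity: 3 ≡ 3 and 7 ≡ 3 (mod 4), so (3/7) = −(7/3).
Reduce top mod 3: now compute (1/3).
Reached (1/3) = 1. Collecting the sign flips along the way, the symbol is -1.

-1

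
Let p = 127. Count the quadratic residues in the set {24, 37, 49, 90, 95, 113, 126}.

3

(24/127) = -1 → non-residue.
(37/127) = +1 → QR.
(49/127) = +1 → QR.
(90/127) = -1 → non-residue.
(95/127) = -1 → non-residue.
(113/127) = +1 → QR.
(126/127) = -1 → non-residue.
Total quadratic residues among the 7: 3.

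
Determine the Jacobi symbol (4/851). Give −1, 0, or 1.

1

Pull out 2^2: since 851 ≡ 3 (mod 8), (2/851) = -1, so (2/851)^2 = +1.
Reached (1/851) = 1. Collecting the sign flips along the way, the symbol is +1.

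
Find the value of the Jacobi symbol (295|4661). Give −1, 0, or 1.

0

Reciprocity: 295 ≡ 3 and 4661 ≡ 1 (mod 4), so (295/4661) = +(4661/295).
Reduce top mod 295: now compute (236/295).
Pull out 2^2: since 295 ≡ 7 (mod 8), (2/295) = +1, so (2/295)^2 = +1.
Reciprocity: 59 ≡ 3 and 295 ≡ 3 (mod 4), so (59/295) = −(295/59).
Reduce top mod 59: now compute (0/59).
Top reduces to 0: gcd > 1, so the symbol is 0.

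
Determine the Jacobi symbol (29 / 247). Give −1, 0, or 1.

Reciprocity: 29 ≡ 1 and 247 ≡ 3 (mod 4), so (29/247) = +(247/29).
Reduce top mod 29: now compute (15/29).
Reciprocity: 15 ≡ 3 and 29 ≡ 1 (mod 4), so (15/29) = +(29/15).
Reduce top mod 15: now compute (14/15).
Pull out 2: since 15 ≡ 7 (mod 8), (2/15) = +1.
Reciprocity: 7 ≡ 3 and 15 ≡ 3 (mod 4), so (7/15) = −(15/7).
Reduce top mod 7: now compute (1/7).
Reached (1/7) = 1. Collecting the sign flips along the way, the symbol is -1.

-1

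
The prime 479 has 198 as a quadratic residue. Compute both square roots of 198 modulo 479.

34, 445

Since 479 ≡ 3 (mod 4), a square root of 198 is 198^((479+1)/4) = 198^120 mod 479.
Repeated squaring: 198^2≡405, 198^4≡207, 198^8≡218, 198^16≡103, 198^32≡71, 198^64≡251 (mod 479).
198^120 = 198^(64+32+16+8) ≡ 445 (mod 479).
Check: 445² = 198025 ≡ 198 (mod 479). The two roots are 34 and 445.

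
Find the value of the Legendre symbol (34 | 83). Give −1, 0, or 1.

Pull out 2: since 83 ≡ 3 (mod 8), (2/83) = -1.
Reciprocity: 17 ≡ 1 and 83 ≡ 3 (mod 4), so (17/83) = +(83/17).
Reduce top mod 17: now compute (15/17).
Reciprocity: 15 ≡ 3 and 17 ≡ 1 (mod 4), so (15/17) = +(17/15).
Reduce top mod 15: now compute (2/15).
Pull out 2: since 15 ≡ 7 (mod 8), (2/15) = +1.
Reached (1/15) = 1. Collecting the sign flips along the way, the symbol is -1.

-1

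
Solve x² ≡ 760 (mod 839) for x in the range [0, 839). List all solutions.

357, 482

Since 839 ≡ 3 (mod 4), a square root of 760 is 760^((839+1)/4) = 760^210 mod 839.
Repeated squaring: 760^2≡368, 760^4≡345, 760^8≡726, 760^16≡184, 760^32≡296, 760^64≡360, 760^128≡394 (mod 839).
760^210 = 760^(128+64+16+2) ≡ 482 (mod 839).
Check: 482² = 232324 ≡ 760 (mod 839). The two roots are 357 and 482.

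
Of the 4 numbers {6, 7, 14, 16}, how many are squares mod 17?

(6/17) = -1 → non-residue.
(7/17) = -1 → non-residue.
(14/17) = -1 → non-residue.
(16/17) = +1 → QR.
Total quadratic residues among the 4: 1.

1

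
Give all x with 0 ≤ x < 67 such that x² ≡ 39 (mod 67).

Since 67 ≡ 3 (mod 4), a square root of 39 is 39^((67+1)/4) = 39^17 mod 67.
Repeated squaring: 39^2≡47, 39^4≡65, 39^8≡4, 39^16≡16 (mod 67).
39^17 = 39^(16+1) ≡ 21 (mod 67).
Check: 21² = 441 ≡ 39 (mod 67). The two roots are 21 and 46.

21, 46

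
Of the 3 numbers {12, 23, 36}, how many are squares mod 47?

(12/47) = +1 → QR.
(23/47) = -1 → non-residue.
(36/47) = +1 → QR.
Total quadratic residues among the 3: 2.

2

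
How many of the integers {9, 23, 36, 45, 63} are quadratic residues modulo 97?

2

(9/97) = +1 → QR.
(23/97) = -1 → non-residue.
(36/97) = +1 → QR.
(45/97) = -1 → non-residue.
(63/97) = -1 → non-residue.
Total quadratic residues among the 5: 2.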